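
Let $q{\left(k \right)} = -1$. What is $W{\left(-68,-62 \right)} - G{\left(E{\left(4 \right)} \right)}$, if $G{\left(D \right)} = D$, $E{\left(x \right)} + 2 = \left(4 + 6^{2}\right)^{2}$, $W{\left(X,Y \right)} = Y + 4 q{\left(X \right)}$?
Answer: $-1664$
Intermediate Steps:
$W{\left(X,Y \right)} = -4 + Y$ ($W{\left(X,Y \right)} = Y + 4 \left(-1\right) = Y - 4 = -4 + Y$)
$E{\left(x \right)} = 1598$ ($E{\left(x \right)} = -2 + \left(4 + 6^{2}\right)^{2} = -2 + \left(4 + 36\right)^{2} = -2 + 40^{2} = -2 + 1600 = 1598$)
$W{\left(-68,-62 \right)} - G{\left(E{\left(4 \right)} \right)} = \left(-4 - 62\right) - 1598 = -66 - 1598 = -1664$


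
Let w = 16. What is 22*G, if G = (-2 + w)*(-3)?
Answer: -924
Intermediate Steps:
G = -42 (G = (-2 + 16)*(-3) = 14*(-3) = -42)
22*G = 22*(-42) = -924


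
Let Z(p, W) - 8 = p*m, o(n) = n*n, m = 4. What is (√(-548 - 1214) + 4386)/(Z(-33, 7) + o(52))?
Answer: 17/10 + I*√1762/2580 ≈ 1.7 + 0.01627*I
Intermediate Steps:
o(n) = n²
Z(p, W) = 8 + 4*p (Z(p, W) = 8 + p*4 = 8 + 4*p)
(√(-548 - 1214) + 4386)/(Z(-33, 7) + o(52)) = (√(-548 - 1214) + 4386)/((8 + 4*(-33)) + 52²) = (√(-1762) + 4386)/((8 - 132) + 2704) = (I*√1762 + 4386)/(-124 + 2704) = (4386 + I*√1762)/2580 = (4386 + I*√1762)*(1/2580) = 17/10 + I*√1762/2580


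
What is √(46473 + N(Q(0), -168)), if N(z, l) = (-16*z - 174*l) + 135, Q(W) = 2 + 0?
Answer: 4*√4738 ≈ 275.33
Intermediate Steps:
Q(W) = 2
N(z, l) = 135 - 174*l - 16*z (N(z, l) = (-174*l - 16*z) + 135 = 135 - 174*l - 16*z)
√(46473 + N(Q(0), -168)) = √(46473 + (135 - 174*(-168) - 16*2)) = √(46473 + (135 + 29232 - 32)) = √(46473 + 29335) = √75808 = 4*√4738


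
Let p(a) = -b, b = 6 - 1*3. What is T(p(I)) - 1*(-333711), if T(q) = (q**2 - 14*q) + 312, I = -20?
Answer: 334074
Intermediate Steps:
b = 3 (b = 6 - 3 = 3)
p(a) = -3 (p(a) = -1*3 = -3)
T(q) = 312 + q**2 - 14*q
T(p(I)) - 1*(-333711) = (312 + (-3)**2 - 14*(-3)) - 1*(-333711) = (312 + 9 + 42) + 333711 = 363 + 333711 = 334074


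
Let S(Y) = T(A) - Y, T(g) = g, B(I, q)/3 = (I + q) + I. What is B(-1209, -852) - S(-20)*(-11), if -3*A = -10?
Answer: -28660/3 ≈ -9553.3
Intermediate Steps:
B(I, q) = 3*q + 6*I (B(I, q) = 3*((I + q) + I) = 3*(q + 2*I) = 3*q + 6*I)
A = 10/3 (A = -1/3*(-10) = 10/3 ≈ 3.3333)
S(Y) = 10/3 - Y
B(-1209, -852) - S(-20)*(-11) = (3*(-852) + 6*(-1209)) - (10/3 - 1*(-20))*(-11) = (-2556 - 7254) - (10/3 + 20)*(-11) = -9810 - 70*(-11)/3 = -9810 - 1*(-770/3) = -9810 + 770/3 = -28660/3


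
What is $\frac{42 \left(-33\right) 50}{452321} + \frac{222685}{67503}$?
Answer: $\frac{96047143985}{30533024463} \approx 3.1457$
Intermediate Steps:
$\frac{42 \left(-33\right) 50}{452321} + \frac{222685}{67503} = \left(-1386\right) 50 \cdot \frac{1}{452321} + 222685 \cdot \frac{1}{67503} = \left(-69300\right) \frac{1}{452321} + \frac{222685}{67503} = - \frac{69300}{452321} + \frac{222685}{67503} = \frac{96047143985}{30533024463}$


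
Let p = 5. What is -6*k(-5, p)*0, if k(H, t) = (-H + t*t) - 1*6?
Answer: 0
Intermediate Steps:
k(H, t) = -6 + t² - H (k(H, t) = (-H + t²) - 6 = (t² - H) - 6 = -6 + t² - H)
-6*k(-5, p)*0 = -6*(-6 + 5² - 1*(-5))*0 = -6*(-6 + 25 + 5)*0 = -6*24*0 = -144*0 = 0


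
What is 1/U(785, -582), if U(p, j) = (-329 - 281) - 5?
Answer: -1/615 ≈ -0.0016260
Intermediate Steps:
U(p, j) = -615 (U(p, j) = -610 - 5 = -615)
1/U(785, -582) = 1/(-615) = -1/615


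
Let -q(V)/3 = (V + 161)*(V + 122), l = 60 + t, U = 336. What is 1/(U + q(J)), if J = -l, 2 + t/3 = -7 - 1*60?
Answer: -1/248220 ≈ -4.0287e-6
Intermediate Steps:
t = -207 (t = -6 + 3*(-7 - 1*60) = -6 + 3*(-7 - 60) = -6 + 3*(-67) = -6 - 201 = -207)
l = -147 (l = 60 - 207 = -147)
J = 147 (J = -1*(-147) = 147)
q(V) = -3*(122 + V)*(161 + V) (q(V) = -3*(V + 161)*(V + 122) = -3*(161 + V)*(122 + V) = -3*(122 + V)*(161 + V))
1/(U + q(J)) = 1/(336 + (-58926 - 849*147 - 3*147**2)) = 1/(336 + (-58926 - 124803 - 3*21609)) = 1/(336 + (-58926 - 124803 - 64827)) = 1/(336 - 248556) = 1/(-248220) = -1/248220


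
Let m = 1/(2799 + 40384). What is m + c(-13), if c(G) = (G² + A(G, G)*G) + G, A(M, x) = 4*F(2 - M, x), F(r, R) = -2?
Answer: 11227581/43183 ≈ 260.00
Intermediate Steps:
A(M, x) = -8 (A(M, x) = 4*(-2) = -8)
c(G) = G² - 7*G (c(G) = (G² - 8*G) + G = G² - 7*G)
m = 1/43183 ≈ 2.3157e-5
m + c(-13) = 1/43183 - 13*(-7 - 13) = 1/43183 - 13*(-20) = 1/43183 + 260 = 11227581/43183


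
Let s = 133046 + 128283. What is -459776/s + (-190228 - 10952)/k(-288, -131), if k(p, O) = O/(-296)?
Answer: -15562014023776/34234099 ≈ -4.5458e+5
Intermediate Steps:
k(p, O) = -O/296 (k(p, O) = O*(-1/296) = -O/296)
s = 261329
-459776/s + (-190228 - 10952)/k(-288, -131) = -459776/261329 + (-190228 - 10952)/((-1/296*(-131))) = -459776*1/261329 - 201180/131/296 = -459776/261329 - 201180*296/131 = -459776/261329 - 59549280/131 = -15562014023776/34234099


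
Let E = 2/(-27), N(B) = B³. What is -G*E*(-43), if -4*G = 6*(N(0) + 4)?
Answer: 172/9 ≈ 19.111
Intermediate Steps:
E = -2/27 (E = 2*(-1/27) = -2/27 ≈ -0.074074)
G = -6 (G = -3*(0³ + 4)/2 = -3*(0 + 4)/2 = -3*4/2 = -¼*24 = -6)
-G*E*(-43) = -(-6*(-2/27))*(-43) = -4*(-43)/9 = -1*(-172/9) = 172/9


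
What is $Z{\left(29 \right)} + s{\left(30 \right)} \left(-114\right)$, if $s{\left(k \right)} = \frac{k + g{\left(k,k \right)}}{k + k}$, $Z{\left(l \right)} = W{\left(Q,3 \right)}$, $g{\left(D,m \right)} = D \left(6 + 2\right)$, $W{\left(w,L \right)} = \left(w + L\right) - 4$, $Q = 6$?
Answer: $-508$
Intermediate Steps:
$W{\left(w,L \right)} = -4 + L + w$ ($W{\left(w,L \right)} = \left(L + w\right) - 4 = -4 + L + w$)
$g{\left(D,m \right)} = 8 D$ ($g{\left(D,m \right)} = D 8 = 8 D$)
$Z{\left(l \right)} = 5$ ($Z{\left(l \right)} = -4 + 3 + 6 = 5$)
$s{\left(k \right)} = \frac{9}{2}$ ($s{\left(k \right)} = \frac{k + 8 k}{k + k} = \frac{9 k}{2 k} = 9 k \frac{1}{2 k} = \frac{9}{2}$)
$Z{\left(29 \right)} + s{\left(30 \right)} \left(-114\right) = 5 + \frac{9}{2} \left(-114\right) = 5 - 513 = -508$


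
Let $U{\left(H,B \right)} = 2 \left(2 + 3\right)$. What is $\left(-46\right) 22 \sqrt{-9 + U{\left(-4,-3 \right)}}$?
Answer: $-1012$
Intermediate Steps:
$U{\left(H,B \right)} = 10$ ($U{\left(H,B \right)} = 2 \cdot 5 = 10$)
$\left(-46\right) 22 \sqrt{-9 + U{\left(-4,-3 \right)}} = \left(-46\right) 22 \sqrt{-9 + 10} = - 1012 \sqrt{1} = \left(-1012\right) 1 = -1012$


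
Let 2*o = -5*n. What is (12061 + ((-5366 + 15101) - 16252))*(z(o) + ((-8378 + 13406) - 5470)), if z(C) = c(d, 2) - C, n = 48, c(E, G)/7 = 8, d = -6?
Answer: -1474704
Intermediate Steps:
c(E, G) = 56 (c(E, G) = 7*8 = 56)
o = -120 (o = (-5*48)/2 = (½)*(-240) = -120)
z(C) = 56 - C
(12061 + ((-5366 + 15101) - 16252))*(z(o) + ((-8378 + 13406) - 5470)) = (12061 + ((-5366 + 15101) - 16252))*((56 - 1*(-120)) + ((-8378 + 13406) - 5470)) = (12061 + (9735 - 16252))*((56 + 120) + (5028 - 5470)) = (12061 - 6517)*(176 - 442) = 5544*(-266) = -1474704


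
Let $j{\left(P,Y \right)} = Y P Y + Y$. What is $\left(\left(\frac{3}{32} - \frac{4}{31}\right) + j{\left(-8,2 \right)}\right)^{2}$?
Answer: $\frac{887742025}{984064} \approx 902.12$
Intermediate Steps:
$j{\left(P,Y \right)} = Y + P Y^{2}$ ($j{\left(P,Y \right)} = P Y Y + Y = P Y^{2} + Y = Y + P Y^{2}$)
$\left(\left(\frac{3}{32} - \frac{4}{31}\right) + j{\left(-8,2 \right)}\right)^{2} = \left(\left(\frac{3}{32} - \frac{4}{31}\right) + 2 \left(1 - 16\right)\right)^{2} = \left(\left(3 \cdot \frac{1}{32} - \frac{4}{31}\right) + 2 \left(1 - 16\right)\right)^{2} = \left(\left(\frac{3}{32} - \frac{4}{31}\right) + 2 \left(-15\right)\right)^{2} = \left(- \frac{35}{992} - 30\right)^{2} = \left(- \frac{29795}{992}\right)^{2} = \frac{887742025}{984064}$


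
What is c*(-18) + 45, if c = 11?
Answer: -153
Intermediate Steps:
c*(-18) + 45 = 11*(-18) + 45 = -198 + 45 = -153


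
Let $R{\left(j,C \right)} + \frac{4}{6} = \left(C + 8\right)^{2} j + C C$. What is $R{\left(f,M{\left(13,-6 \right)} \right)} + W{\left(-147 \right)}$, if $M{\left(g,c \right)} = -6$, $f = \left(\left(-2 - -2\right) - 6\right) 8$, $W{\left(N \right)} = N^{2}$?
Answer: $\frac{64357}{3} \approx 21452.0$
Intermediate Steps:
$f = -48$ ($f = \left(\left(-2 + 2\right) - 6\right) 8 = \left(0 - 6\right) 8 = \left(-6\right) 8 = -48$)
$R{\left(j,C \right)} = - \frac{2}{3} + C^{2} + j \left(8 + C\right)^{2}$ ($R{\left(j,C \right)} = - \frac{2}{3} + \left(\left(C + 8\right)^{2} j + C C\right) = - \frac{2}{3} + \left(\left(8 + C\right)^{2} j + C^{2}\right) = - \frac{2}{3} + \left(j \left(8 + C\right)^{2} + C^{2}\right) = - \frac{2}{3} + \left(C^{2} + j \left(8 + C\right)^{2}\right) = - \frac{2}{3} + C^{2} + j \left(8 + C\right)^{2}$)
$R{\left(f,M{\left(13,-6 \right)} \right)} + W{\left(-147 \right)} = \left(- \frac{2}{3} + \left(-6\right)^{2} - 48 \left(8 - 6\right)^{2}\right) + \left(-147\right)^{2} = \left(- \frac{2}{3} + 36 - 48 \cdot 2^{2}\right) + 21609 = \left(- \frac{2}{3} + 36 - 192\right) + 21609 = - \frac{470}{3} + 21609 = \frac{64357}{3}$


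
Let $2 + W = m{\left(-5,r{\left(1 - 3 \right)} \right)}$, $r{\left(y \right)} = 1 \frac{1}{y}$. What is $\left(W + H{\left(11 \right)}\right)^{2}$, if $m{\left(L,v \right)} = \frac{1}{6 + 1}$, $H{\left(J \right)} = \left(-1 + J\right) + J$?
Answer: $\frac{17956}{49} \approx 366.45$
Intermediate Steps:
$r{\left(y \right)} = \frac{1}{y}$
$H{\left(J \right)} = -1 + 2 J$
$m{\left(L,v \right)} = \frac{1}{7}$
$W = - \frac{13}{7}$ ($W = -2 + \frac{1}{7} = - \frac{13}{7} \approx -1.8571$)
$\left(W + H{\left(11 \right)}\right)^{2} = \left(- \frac{13}{7} + \left(-1 + 2 \cdot 11\right)\right)^{2} = \left(- \frac{13}{7} + \left(-1 + 22\right)\right)^{2} = \left(- \frac{13}{7} + 21\right)^{2} = \left(\frac{134}{7}\right)^{2} = \frac{17956}{49}$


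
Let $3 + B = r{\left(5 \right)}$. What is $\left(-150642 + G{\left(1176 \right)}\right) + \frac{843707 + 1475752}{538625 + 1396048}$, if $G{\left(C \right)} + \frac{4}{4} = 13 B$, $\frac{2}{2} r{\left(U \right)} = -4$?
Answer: $- \frac{97206226841}{644891} \approx -1.5073 \cdot 10^{5}$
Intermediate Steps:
$r{\left(U \right)} = -4$
$B = -7$ ($B = -3 - 4 = -7$)
$G{\left(C \right)} = -92$ ($G{\left(C \right)} = -1 + 13 \left(-7\right) = -1 - 91 = -92$)
$\left(-150642 + G{\left(1176 \right)}\right) + \frac{843707 + 1475752}{538625 + 1396048} = \left(-150642 - 92\right) + \frac{843707 + 1475752}{538625 + 1396048} = -150734 + \frac{2319459}{1934673} = -150734 + 2319459 \cdot \frac{1}{1934673} = -150734 + \frac{773153}{644891} = - \frac{97206226841}{644891}$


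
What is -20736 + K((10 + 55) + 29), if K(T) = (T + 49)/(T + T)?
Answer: -3898225/188 ≈ -20735.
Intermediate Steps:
K(T) = (49 + T)/(2*T) (K(T) = (49 + T)/((2*T)) = (49 + T)*(1/(2*T)) = (49 + T)/(2*T))
-20736 + K((10 + 55) + 29) = -20736 + (49 + ((10 + 55) + 29))/(2*((10 + 55) + 29)) = -20736 + (49 + (65 + 29))/(2*(65 + 29)) = -20736 + (1/2)*(49 + 94)/94 = -20736 + (1/2)*(1/94)*143 = -20736 + 143/188 = -3898225/188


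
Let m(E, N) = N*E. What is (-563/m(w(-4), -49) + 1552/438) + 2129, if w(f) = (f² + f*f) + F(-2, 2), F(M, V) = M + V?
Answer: 732421633/343392 ≈ 2132.9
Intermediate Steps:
w(f) = 2*f² (w(f) = (f² + f*f) + (-2 + 2) = (f² + f²) + 0 = 2*f² + 0 = 2*f²)
m(E, N) = E*N
(-563/m(w(-4), -49) + 1552/438) + 2129 = (-563/((2*(-4)²)*(-49)) + 1552/438) + 2129 = (-563/((2*16)*(-49)) + 1552*(1/438)) + 2129 = (-563/(32*(-49)) + 776/219) + 2129 = (-563/(-1568) + 776/219) + 2129 = (-563*(-1/1568) + 776/219) + 2129 = (563/1568 + 776/219) + 2129 = 1340065/343392 + 2129 = 732421633/343392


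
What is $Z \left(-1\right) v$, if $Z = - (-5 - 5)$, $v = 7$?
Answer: $-70$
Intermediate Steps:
$Z = 10$ ($Z = \left(-1\right) \left(-10\right) = 10$)
$Z \left(-1\right) v = 10 \left(-1\right) 7 = \left(-10\right) 7 = -70$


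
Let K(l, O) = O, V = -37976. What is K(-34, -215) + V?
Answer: -38191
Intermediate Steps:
K(-34, -215) + V = -215 - 37976 = -38191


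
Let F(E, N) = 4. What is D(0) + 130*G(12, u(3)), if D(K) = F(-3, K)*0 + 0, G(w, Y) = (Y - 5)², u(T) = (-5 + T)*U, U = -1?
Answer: 1170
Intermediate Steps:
u(T) = 5 - T (u(T) = (-5 + T)*(-1) = 5 - T)
G(w, Y) = (-5 + Y)²
D(K) = 0 (D(K) = 4*0 + 0 = 0 + 0 = 0)
D(0) + 130*G(12, u(3)) = 0 + 130*(-5 + (5 - 1*3))² = 0 + 130*(-5 + (5 - 3))² = 0 + 130*(-5 + 2)² = 0 + 130*(-3)² = 0 + 130*9 = 0 + 1170 = 1170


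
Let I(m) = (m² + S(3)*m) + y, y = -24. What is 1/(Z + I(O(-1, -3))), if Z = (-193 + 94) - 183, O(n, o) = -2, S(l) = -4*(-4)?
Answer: -1/334 ≈ -0.0029940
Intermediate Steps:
S(l) = 16
I(m) = -24 + m² + 16*m (I(m) = (m² + 16*m) - 24 = -24 + m² + 16*m)
Z = -282 (Z = -99 - 183 = -282)
1/(Z + I(O(-1, -3))) = 1/(-282 + (-24 + (-2)² + 16*(-2))) = 1/(-282 + (-24 + 4 - 32)) = 1/(-282 - 52) = 1/(-334) = -1/334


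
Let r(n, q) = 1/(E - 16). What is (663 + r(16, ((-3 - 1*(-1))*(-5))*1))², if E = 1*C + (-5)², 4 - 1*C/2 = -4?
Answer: 274763776/625 ≈ 4.3962e+5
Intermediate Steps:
C = 16 (C = 8 - 2*(-4) = 8 + 8 = 16)
E = 41 (E = 1*16 + (-5)² = 16 + 25 = 41)
r(n, q) = 1/25 (r(n, q) = 1/(41 - 16) = 1/25)
(663 + r(16, ((-3 - 1*(-1))*(-5))*1))² = (663 + 1/25)² = (16576/25)² = 274763776/625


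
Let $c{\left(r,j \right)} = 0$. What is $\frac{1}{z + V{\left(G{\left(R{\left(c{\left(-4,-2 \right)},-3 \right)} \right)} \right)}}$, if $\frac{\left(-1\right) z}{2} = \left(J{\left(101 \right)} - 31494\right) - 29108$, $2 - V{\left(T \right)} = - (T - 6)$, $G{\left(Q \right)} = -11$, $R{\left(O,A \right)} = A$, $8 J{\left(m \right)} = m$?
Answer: $\frac{4}{484655} \approx 8.2533 \cdot 10^{-6}$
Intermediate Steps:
$J{\left(m \right)} = \frac{m}{8}$
$V{\left(T \right)} = -4 + T$ ($V{\left(T \right)} = 2 - - (T - 6) = 2 - - (-6 + T) = 2 - \left(6 - T\right) = 2 + \left(-6 + T\right) = -4 + T$)
$z = \frac{484715}{4}$ ($z = - 2 \left(\left(\frac{1}{8} \cdot 101 - 31494\right) - 29108\right) = - 2 \left(\left(\frac{101}{8} - 31494\right) - 29108\right) = - 2 \left(- \frac{251851}{8} - 29108\right) = \left(-2\right) \left(- \frac{484715}{8}\right) = \frac{484715}{4} \approx 1.2118 \cdot 10^{5}$)
$\frac{1}{z + V{\left(G{\left(R{\left(c{\left(-4,-2 \right)},-3 \right)} \right)} \right)}} = \frac{1}{\frac{484715}{4} - 15} = \frac{1}{\frac{484655}{4}} = \frac{4}{484655}$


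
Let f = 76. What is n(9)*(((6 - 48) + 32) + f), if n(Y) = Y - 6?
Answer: 198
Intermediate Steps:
n(Y) = -6 + Y
n(9)*(((6 - 48) + 32) + f) = (-6 + 9)*(((6 - 48) + 32) + 76) = 3*((-42 + 32) + 76) = 3*(-10 + 76) = 3*66 = 198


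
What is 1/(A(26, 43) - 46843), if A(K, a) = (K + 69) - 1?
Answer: -1/46749 ≈ -2.1391e-5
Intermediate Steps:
A(K, a) = 68 + K (A(K, a) = (69 + K) - 1 = 68 + K)
1/(A(26, 43) - 46843) = 1/((68 + 26) - 46843) = 1/(94 - 46843) = 1/(-46749) = -1/46749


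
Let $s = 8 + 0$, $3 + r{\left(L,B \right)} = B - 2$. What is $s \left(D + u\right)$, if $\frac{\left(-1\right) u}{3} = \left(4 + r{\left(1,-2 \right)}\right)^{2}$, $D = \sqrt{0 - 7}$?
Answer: $-216 + 8 i \sqrt{7} \approx -216.0 + 21.166 i$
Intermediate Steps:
$r{\left(L,B \right)} = -5 + B$ ($r{\left(L,B \right)} = -3 + \left(B - 2\right) = -3 + \left(-2 + B\right) = -5 + B$)
$D = i \sqrt{7}$ ($D = \sqrt{-7} = i \sqrt{7} \approx 2.6458 i$)
$s = 8$
$u = -27$ ($u = - 3 \left(4 - 7\right)^{2} = - 3 \left(-3\right)^{2} = \left(-3\right) 9 = -27$)
$s \left(D + u\right) = 8 \left(i \sqrt{7} - 27\right) = 8 \left(-27 + i \sqrt{7}\right) = -216 + 8 i \sqrt{7}$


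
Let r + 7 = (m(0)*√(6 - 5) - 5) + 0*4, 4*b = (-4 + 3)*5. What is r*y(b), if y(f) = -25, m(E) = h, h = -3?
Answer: 375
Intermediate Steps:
m(E) = -3
b = -5/4 (b = ((-4 + 3)*5)/4 = (-1*5)/4 = (¼)*(-5) = -5/4 ≈ -1.2500)
r = -15 (r = -7 + ((-3*√(6 - 5) - 5) + 0*4) = -7 + ((-3*√1 - 5) + 0) = -7 + ((-3*1 - 5) + 0) = -7 + ((-3 - 5) + 0) = -7 + (-8 + 0) = -7 - 8 = -15)
r*y(b) = -15*(-25) = 375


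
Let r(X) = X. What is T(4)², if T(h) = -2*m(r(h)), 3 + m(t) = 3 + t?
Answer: 64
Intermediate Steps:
m(t) = t (m(t) = -3 + (3 + t) = t)
T(h) = -2*h
T(4)² = (-2*4)² = (-8)² = 64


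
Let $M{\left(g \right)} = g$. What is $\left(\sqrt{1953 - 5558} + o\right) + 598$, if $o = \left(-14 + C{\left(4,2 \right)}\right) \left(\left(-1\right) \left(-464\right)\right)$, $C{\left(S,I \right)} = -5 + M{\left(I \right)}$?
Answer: $-7290 + i \sqrt{3605} \approx -7290.0 + 60.042 i$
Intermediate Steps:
$C{\left(S,I \right)} = -5 + I$
$o = -7888$ ($o = \left(-14 + \left(-5 + 2\right)\right) \left(\left(-1\right) \left(-464\right)\right) = \left(-14 - 3\right) 464 = \left(-17\right) 464 = -7888$)
$\left(\sqrt{1953 - 5558} + o\right) + 598 = \left(\sqrt{1953 - 5558} - 7888\right) + 598 = \left(\sqrt{-3605} - 7888\right) + 598 = \left(i \sqrt{3605} - 7888\right) + 598 = \left(-7888 + i \sqrt{3605}\right) + 598 = -7290 + i \sqrt{3605}$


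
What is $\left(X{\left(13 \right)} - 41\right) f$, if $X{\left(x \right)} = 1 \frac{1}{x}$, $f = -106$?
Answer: $\frac{56392}{13} \approx 4337.8$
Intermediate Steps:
$X{\left(x \right)} = \frac{1}{x}$
$\left(X{\left(13 \right)} - 41\right) f = \left(\frac{1}{13} - 41\right) \left(-106\right) = \left(- \frac{532}{13}\right) \left(-106\right) = \frac{56392}{13}$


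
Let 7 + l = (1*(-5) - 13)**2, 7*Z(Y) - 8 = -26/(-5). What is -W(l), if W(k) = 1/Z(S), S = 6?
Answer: -35/66 ≈ -0.53030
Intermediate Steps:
Z(Y) = 66/35 (Z(Y) = 8/7 + (-26/(-5))/7 = 8/7 + (-26*(-1/5))/7 = 8/7 + (1/7)*(26/5) = 8/7 + 26/35 = 66/35)
l = 317 (l = -7 + (1*(-5) - 13)**2 = -7 + (-5 - 13)**2 = -7 + (-18)**2 = -7 + 324 = 317)
W(k) = 35/66 (W(k) = 1/(66/35) = 35/66)
-W(l) = -1*35/66 = -35/66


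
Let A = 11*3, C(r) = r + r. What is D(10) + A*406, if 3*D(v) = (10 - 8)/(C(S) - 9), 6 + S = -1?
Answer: 924460/69 ≈ 13398.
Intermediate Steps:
S = -7 (S = -6 - 1 = -7)
C(r) = 2*r
D(v) = -2/69 (D(v) = ((10 - 8)/(2*(-7) - 9))/3 = (2/(-14 - 9))/3 = (2/(-23))/3 = (2*(-1/23))/3 = (1/3)*(-2/23) = -2/69)
A = 33
D(10) + A*406 = -2/69 + 33*406 = -2/69 + 13398 = 924460/69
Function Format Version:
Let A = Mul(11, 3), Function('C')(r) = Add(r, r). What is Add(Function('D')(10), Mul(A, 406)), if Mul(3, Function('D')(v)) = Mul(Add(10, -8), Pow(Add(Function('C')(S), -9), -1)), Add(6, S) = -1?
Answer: Rational(924460, 69) ≈ 13398.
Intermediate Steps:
S = -7 (S = Add(-6, -1) = -7)
Function('C')(r) = Mul(2, r)
Function('D')(v) = Rational(-2, 69) (Function('D')(v) = Mul(Rational(1, 3), Mul(Add(10, -8), Pow(Add(Mul(2, -7), -9), -1))) = Mul(Rational(1, 3), Mul(2, Pow(Add(-14, -9), -1))) = Mul(Rational(1, 3), Mul(2, Pow(-23, -1))) = Mul(Rational(1, 3), Mul(2, Rational(-1, 23))) = Mul(Rational(1, 3), Rational(-2, 23)) = Rational(-2, 69))
A = 33
Add(Function('D')(10), Mul(A, 406)) = Add(Rational(-2, 69), Mul(33, 406)) = Add(Rational(-2, 69), 13398) = Rational(924460, 69)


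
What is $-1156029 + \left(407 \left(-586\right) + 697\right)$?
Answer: $-1393834$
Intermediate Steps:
$-1156029 + \left(407 \left(-586\right) + 697\right) = -1156029 + \left(-238502 + 697\right) = -1156029 - 237805 = -1393834$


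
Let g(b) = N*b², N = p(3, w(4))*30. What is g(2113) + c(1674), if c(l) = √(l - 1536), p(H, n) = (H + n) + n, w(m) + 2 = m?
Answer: 937601490 + √138 ≈ 9.3760e+8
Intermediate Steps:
w(m) = -2 + m
p(H, n) = H + 2*n
N = 210 (N = (3 + 2*(-2 + 4))*30 = (3 + 2*2)*30 = (3 + 4)*30 = 7*30 = 210)
c(l) = √(-1536 + l)
g(b) = 210*b²
g(2113) + c(1674) = 210*2113² + √(-1536 + 1674) = 210*4464769 + √138 = 937601490 + √138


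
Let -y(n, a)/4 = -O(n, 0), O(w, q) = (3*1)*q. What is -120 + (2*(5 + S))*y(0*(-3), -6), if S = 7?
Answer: -120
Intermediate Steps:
O(w, q) = 3*q
y(n, a) = 0 (y(n, a) = -(-4)*3*0 = -(-4)*0 = -4*0 = 0)
-120 + (2*(5 + S))*y(0*(-3), -6) = -120 + (2*(5 + 7))*0 = -120 + (2*12)*0 = -120 + 24*0 = -120 + 0 = -120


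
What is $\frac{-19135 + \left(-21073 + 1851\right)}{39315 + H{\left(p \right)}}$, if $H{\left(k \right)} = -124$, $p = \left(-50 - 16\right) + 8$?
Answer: $- \frac{38357}{39191} \approx -0.97872$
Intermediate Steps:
$p = -58$ ($p = -66 + 8 = -58$)
$\frac{-19135 + \left(-21073 + 1851\right)}{39315 + H{\left(p \right)}} = \frac{-19135 + \left(-21073 + 1851\right)}{39315 - 124} = \frac{-19135 - 19222}{39191} = \left(-38357\right) \frac{1}{39191} = - \frac{38357}{39191}$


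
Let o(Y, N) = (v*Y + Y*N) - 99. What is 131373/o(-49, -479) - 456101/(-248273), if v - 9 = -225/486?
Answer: 2326620650165/307734135227 ≈ 7.5605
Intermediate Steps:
v = 461/54 (v = 9 - 225/486 = 9 - 225*1/486 = 9 - 25/54 = 461/54 ≈ 8.5370)
o(Y, N) = -99 + 461*Y/54 + N*Y (o(Y, N) = (461*Y/54 + Y*N) - 99 = (461*Y/54 + N*Y) - 99 = -99 + 461*Y/54 + N*Y)
131373/o(-49, -479) - 456101/(-248273) = 131373/(-99 + (461/54)*(-49) - 479*(-49)) - 456101/(-248273) = 131373/(-99 - 22589/54 + 23471) - 456101*(-1/248273) = 131373/(1239499/54) + 456101/248273 = 131373*(54/1239499) + 456101/248273 = 7094142/1239499 + 456101/248273 = 2326620650165/307734135227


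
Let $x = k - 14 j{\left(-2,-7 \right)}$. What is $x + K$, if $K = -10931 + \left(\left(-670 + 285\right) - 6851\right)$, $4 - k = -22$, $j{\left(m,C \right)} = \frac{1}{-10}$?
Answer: $- \frac{90698}{5} \approx -18140.0$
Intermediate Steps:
$j{\left(m,C \right)} = - \frac{1}{10}$
$k = 26$ ($k = 4 - -22 = 4 + 22 = 26$)
$K = -18167$ ($K = -10931 - 7236 = -18167$)
$x = \frac{137}{5}$ ($x = 26 - - \frac{7}{5} = 26 + \frac{7}{5} = \frac{137}{5} \approx 27.4$)
$x + K = \frac{137}{5} - 18167 = - \frac{90698}{5}$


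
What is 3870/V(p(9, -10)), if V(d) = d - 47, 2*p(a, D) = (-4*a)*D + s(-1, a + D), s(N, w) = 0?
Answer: 3870/133 ≈ 29.098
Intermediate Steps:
p(a, D) = -2*D*a (p(a, D) = ((-4*a)*D + 0)/2 = (-4*D*a + 0)/2 = (-4*D*a)/2 = -2*D*a)
V(d) = -47 + d
3870/V(p(9, -10)) = 3870/(-47 - 2*(-10)*9) = 3870/(-47 + 180) = 3870/133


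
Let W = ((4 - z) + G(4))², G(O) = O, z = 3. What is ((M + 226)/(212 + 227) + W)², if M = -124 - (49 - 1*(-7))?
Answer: 121462441/192721 ≈ 630.25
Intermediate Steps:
M = -180 (M = -124 - (49 + 7) = -124 - 1*56 = -124 - 56 = -180)
W = 25 (W = ((4 - 1*3) + 4)² = ((4 - 3) + 4)² = (1 + 4)² = 5² = 25)
((M + 226)/(212 + 227) + W)² = ((-180 + 226)/(212 + 227) + 25)² = (46/439 + 25)² = (11021/439)² = 121462441/192721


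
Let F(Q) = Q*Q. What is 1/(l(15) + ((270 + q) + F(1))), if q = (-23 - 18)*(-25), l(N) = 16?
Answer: 1/1312 ≈ 0.00076220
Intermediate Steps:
F(Q) = Q²
q = 1025 (q = -41*(-25) = 1025)
1/(l(15) + ((270 + q) + F(1))) = 1/(16 + ((270 + 1025) + 1²)) = 1/(16 + (1295 + 1)) = 1/(16 + 1296) = 1/1312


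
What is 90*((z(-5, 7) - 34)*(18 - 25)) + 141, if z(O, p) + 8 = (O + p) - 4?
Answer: 27861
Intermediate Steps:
z(O, p) = -12 + O + p (z(O, p) = -8 + ((O + p) - 4) = -8 + (-4 + O + p) = -12 + O + p)
90*((z(-5, 7) - 34)*(18 - 25)) + 141 = 90*(((-12 - 5 + 7) - 34)*(18 - 25)) + 141 = 90*((-10 - 34)*(-7)) + 141 = 90*(-44*(-7)) + 141 = 90*308 + 141 = 27720 + 141 = 27861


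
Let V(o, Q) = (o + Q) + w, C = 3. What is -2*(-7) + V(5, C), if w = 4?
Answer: 26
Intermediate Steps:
V(o, Q) = 4 + Q + o (V(o, Q) = (o + Q) + 4 = (Q + o) + 4 = 4 + Q + o)
-2*(-7) + V(5, C) = -2*(-7) + (4 + 3 + 5) = 14 + 12 = 26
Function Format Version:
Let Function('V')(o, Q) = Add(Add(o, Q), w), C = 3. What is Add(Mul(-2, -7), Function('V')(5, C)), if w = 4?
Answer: 26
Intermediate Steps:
Function('V')(o, Q) = Add(4, Q, o) (Function('V')(o, Q) = Add(Add(o, Q), 4) = Add(Add(Q, o), 4) = Add(4, Q, o))
Add(Mul(-2, -7), Function('V')(5, C)) = Add(Mul(-2, -7), Add(4, 3, 5)) = Add(14, 12) = 26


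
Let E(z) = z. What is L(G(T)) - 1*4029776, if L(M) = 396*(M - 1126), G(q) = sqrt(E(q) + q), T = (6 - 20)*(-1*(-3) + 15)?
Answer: -4475672 + 2376*I*sqrt(14) ≈ -4.4757e+6 + 8890.2*I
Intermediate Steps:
T = -252 (T = -14*(3 + 15) = -14*18 = -252)
G(q) = sqrt(2)*sqrt(q) (G(q) = sqrt(q + q) = sqrt(2*q) = sqrt(2)*sqrt(q))
L(M) = -445896 + 396*M (L(M) = 396*(-1126 + M) = -445896 + 396*M)
L(G(T)) - 1*4029776 = (-445896 + 396*(sqrt(2)*sqrt(-252))) - 1*4029776 = (-445896 + 396*(sqrt(2)*(6*I*sqrt(7)))) - 4029776 = (-445896 + 396*(6*I*sqrt(14))) - 4029776 = (-445896 + 2376*I*sqrt(14)) - 4029776 = -4475672 + 2376*I*sqrt(14)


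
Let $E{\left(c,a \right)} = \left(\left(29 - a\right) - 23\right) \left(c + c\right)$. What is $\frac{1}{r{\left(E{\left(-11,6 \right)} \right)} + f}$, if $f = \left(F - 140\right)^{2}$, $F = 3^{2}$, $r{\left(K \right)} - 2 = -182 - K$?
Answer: $\frac{1}{16981} \approx 5.8889 \cdot 10^{-5}$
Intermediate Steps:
$E{\left(c,a \right)} = 2 c \left(6 - a\right)$ ($E{\left(c,a \right)} = \left(6 - a\right) 2 c = 2 c \left(6 - a\right)$)
$r{\left(K \right)} = -180 - K$ ($r{\left(K \right)} = 2 - \left(182 + K\right) = -180 - K$)
$F = 9$
$f = 17161$ ($f = \left(9 - 140\right)^{2} = \left(-131\right)^{2} = 17161$)
$\frac{1}{r{\left(E{\left(-11,6 \right)} \right)} + f} = \frac{1}{\left(-180 - 2 \left(-11\right) \left(6 - 6\right)\right) + 17161} = \frac{1}{\left(-180 - 2 \left(-11\right) 0\right) + 17161} = \frac{1}{\left(-180 - 0\right) + 17161} = \frac{1}{\left(-180 + 0\right) + 17161} = \frac{1}{-180 + 17161} = \frac{1}{16981}$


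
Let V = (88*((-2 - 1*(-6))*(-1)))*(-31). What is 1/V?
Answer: 1/10912 ≈ 9.1642e-5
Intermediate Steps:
V = 10912 (V = (88*((-2 + 6)*(-1)))*(-31) = (88*(4*(-1)))*(-31) = (88*(-4))*(-31) = -352*(-31) = 10912)
1/V = 1/10912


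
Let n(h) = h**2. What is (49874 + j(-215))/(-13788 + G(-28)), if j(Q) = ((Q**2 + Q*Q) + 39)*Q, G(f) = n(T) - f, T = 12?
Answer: 19835261/13616 ≈ 1456.8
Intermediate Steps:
G(f) = 144 - f (G(f) = 12**2 - f = 144 - f)
j(Q) = Q*(39 + 2*Q**2) (j(Q) = ((Q**2 + Q**2) + 39)*Q = (2*Q**2 + 39)*Q = (39 + 2*Q**2)*Q = Q*(39 + 2*Q**2))
(49874 + j(-215))/(-13788 + G(-28)) = (49874 - 215*(39 + 2*(-215)**2))/(-13788 + (144 - 1*(-28))) = (49874 - 215*(39 + 2*46225))/(-13788 + (144 + 28)) = (49874 - 215*(39 + 92450))/(-13788 + 172) = (49874 - 215*92489)/(-13616) = (49874 - 19885135)*(-1/13616) = -19835261*(-1/13616) = 19835261/13616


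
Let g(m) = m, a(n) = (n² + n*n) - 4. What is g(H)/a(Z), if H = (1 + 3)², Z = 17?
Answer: 8/287 ≈ 0.027875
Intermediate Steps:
H = 16 (H = 4² = 16)
a(n) = -4 + 2*n² (a(n) = (n² + n²) - 4 = 2*n² - 4 = -4 + 2*n²)
g(H)/a(Z) = 16/(-4 + 2*17²) = 16/(-4 + 2*289) = 16/(-4 + 578) = 16/574 = 16*(1/574) = 8/287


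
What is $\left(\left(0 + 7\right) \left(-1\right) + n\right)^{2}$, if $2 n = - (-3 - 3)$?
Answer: $16$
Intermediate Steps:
$n = 3$ ($n = \frac{\left(-1\right) \left(-3 - 3\right)}{2} = \frac{\left(-1\right) \left(-6\right)}{2} = \frac{1}{2} \cdot 6 = 3$)
$\left(\left(0 + 7\right) \left(-1\right) + n\right)^{2} = \left(\left(0 + 7\right) \left(-1\right) + 3\right)^{2} = \left(7 \left(-1\right) + 3\right)^{2} = \left(-7 + 3\right)^{2} = \left(-4\right)^{2} = 16$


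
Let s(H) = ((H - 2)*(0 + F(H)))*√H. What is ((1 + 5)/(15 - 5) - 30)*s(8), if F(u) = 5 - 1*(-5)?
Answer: -3528*√2 ≈ -4989.3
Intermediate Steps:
F(u) = 10 (F(u) = 5 + 5 = 10)
s(H) = √H*(-20 + 10*H) (s(H) = ((H - 2)*(0 + 10))*√H = ((-2 + H)*10)*√H = (-20 + 10*H)*√H = √H*(-20 + 10*H))
((1 + 5)/(15 - 5) - 30)*s(8) = ((1 + 5)/(15 - 5) - 30)*(10*√8*(-2 + 8)) = (6/10 - 30)*(10*(2*√2)*6) = (6*(⅒) - 30)*(120*√2) = (⅗ - 30)*(120*√2) = -3528*√2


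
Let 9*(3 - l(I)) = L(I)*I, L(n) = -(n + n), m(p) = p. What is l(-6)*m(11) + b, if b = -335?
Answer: -214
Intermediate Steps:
L(n) = -2*n
l(I) = 3 + 2*I²/9 (l(I) = 3 - (-2*I)*I/9 = 3 - (-2)*I²/9 = 3 + 2*I²/9)
l(-6)*m(11) + b = (3 + (2/9)*(-6)²)*11 - 335 = (3 + (2/9)*36)*11 - 335 = (3 + 8)*11 - 335 = 11*11 - 335 = 121 - 335 = -214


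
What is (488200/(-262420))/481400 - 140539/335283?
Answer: -88771566648463/211779810418020 ≈ -0.41917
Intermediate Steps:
(488200/(-262420))/481400 - 140539/335283 = (488200*(-1/262420))*(1/481400) - 140539*1/335283 = -24410/13121*1/481400 - 140539/335283 = -2441/631644940 - 140539/335283 = -88771566648463/211779810418020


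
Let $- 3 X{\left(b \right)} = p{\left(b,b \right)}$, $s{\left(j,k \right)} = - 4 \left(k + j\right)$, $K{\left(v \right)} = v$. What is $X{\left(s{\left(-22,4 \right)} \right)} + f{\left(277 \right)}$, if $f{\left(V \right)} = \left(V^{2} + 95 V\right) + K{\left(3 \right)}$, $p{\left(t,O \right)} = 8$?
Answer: $\frac{309133}{3} \approx 1.0304 \cdot 10^{5}$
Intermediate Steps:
$f{\left(V \right)} = 3 + V^{2} + 95 V$ ($f{\left(V \right)} = \left(V^{2} + 95 V\right) + 3 = 3 + V^{2} + 95 V$)
$s{\left(j,k \right)} = - 4 j - 4 k$ ($s{\left(j,k \right)} = - 4 \left(j + k\right) = - 4 j - 4 k$)
$X{\left(b \right)} = - \frac{8}{3}$ ($X{\left(b \right)} = \left(- \frac{1}{3}\right) 8 = - \frac{8}{3}$)
$X{\left(s{\left(-22,4 \right)} \right)} + f{\left(277 \right)} = - \frac{8}{3} + \left(3 + 277^{2} + 95 \cdot 277\right) = - \frac{8}{3} + \left(3 + 76729 + 26315\right) = - \frac{8}{3} + 103047 = \frac{309133}{3}$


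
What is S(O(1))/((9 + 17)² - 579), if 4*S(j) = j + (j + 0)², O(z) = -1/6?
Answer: -5/13968 ≈ -0.00035796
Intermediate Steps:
O(z) = -⅙ (O(z) = -1*⅙ = -⅙)
S(j) = j/4 + j²/4 (S(j) = (j + (j + 0)²)/4 = (j + j²)/4 = j/4 + j²/4)
S(O(1))/((9 + 17)² - 579) = ((¼)*(-⅙)*(1 - ⅙))/((9 + 17)² - 579) = ((¼)*(-⅙)*(⅚))/(26² - 579) = -5/(144*(676 - 579)) = -5/144/97 = -5/144*1/97 = -5/13968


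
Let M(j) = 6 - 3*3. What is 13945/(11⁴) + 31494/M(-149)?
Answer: -153687273/14641 ≈ -10497.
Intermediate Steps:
M(j) = -3 (M(j) = 6 - 9 = -3)
13945/(11⁴) + 31494/M(-149) = 13945/(11⁴) + 31494/(-3) = 13945/14641 + 31494*(-⅓) = 13945*(1/14641) - 10498 = 13945/14641 - 10498 = -153687273/14641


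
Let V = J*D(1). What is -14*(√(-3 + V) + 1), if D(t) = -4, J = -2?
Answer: -14 - 14*√5 ≈ -45.305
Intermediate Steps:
V = 8 (V = -2*(-4) = 8)
-14*(√(-3 + V) + 1) = -14*(√(-3 + 8) + 1) = -14*(√5 + 1) = -14*(1 + √5) = -14 - 14*√5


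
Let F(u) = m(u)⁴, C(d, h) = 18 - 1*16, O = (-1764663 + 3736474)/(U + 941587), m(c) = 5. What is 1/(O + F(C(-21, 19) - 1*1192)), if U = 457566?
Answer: 1399153/876442436 ≈ 0.0015964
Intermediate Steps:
O = 1971811/1399153 (O = (-1764663 + 3736474)/(457566 + 941587) = 1971811/1399153 ≈ 1.4093)
C(d, h) = 2 (C(d, h) = 18 - 16 = 2)
F(u) = 625 (F(u) = 5⁴ = 625)
1/(O + F(C(-21, 19) - 1*1192)) = 1/(1971811/1399153 + 625) = 1/(876442436/1399153) = 1399153/876442436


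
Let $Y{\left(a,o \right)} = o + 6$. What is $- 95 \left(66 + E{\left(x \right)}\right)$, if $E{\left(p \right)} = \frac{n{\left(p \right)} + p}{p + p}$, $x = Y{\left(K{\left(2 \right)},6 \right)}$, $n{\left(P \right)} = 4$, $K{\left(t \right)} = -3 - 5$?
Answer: $- \frac{19000}{3} \approx -6333.3$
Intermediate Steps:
$K{\left(t \right)} = -8$ ($K{\left(t \right)} = -3 - 5 = -8$)
$Y{\left(a,o \right)} = 6 + o$
$x = 12$ ($x = 6 + 6 = 12$)
$E{\left(p \right)} = \frac{4 + p}{2 p}$ ($E{\left(p \right)} = \frac{4 + p}{p + p} = \frac{4 + p}{2 p}$)
$- 95 \left(66 + E{\left(x \right)}\right) = - 95 \left(66 + \frac{4 + 12}{2 \cdot 12}\right) = - 95 \left(66 + \frac{1}{2} \cdot \frac{1}{12} \cdot 16\right) = - 95 \left(66 + \frac{2}{3}\right) = \left(-95\right) \frac{200}{3} = - \frac{19000}{3}$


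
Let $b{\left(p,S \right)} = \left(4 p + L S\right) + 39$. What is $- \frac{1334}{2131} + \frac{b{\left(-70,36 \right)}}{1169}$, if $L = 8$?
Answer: $- \frac{1459289}{2491139} \approx -0.58579$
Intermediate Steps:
$b{\left(p,S \right)} = 39 + 4 p + 8 S$ ($b{\left(p,S \right)} = \left(4 p + 8 S\right) + 39 = 39 + 4 p + 8 S$)
$- \frac{1334}{2131} + \frac{b{\left(-70,36 \right)}}{1169} = - \frac{1334}{2131} + \frac{39 + 4 \left(-70\right) + 8 \cdot 36}{1169} = \left(-1334\right) \frac{1}{2131} + \left(39 - 280 + 288\right) \frac{1}{1169} = - \frac{1334}{2131} + 47 \cdot \frac{1}{1169} = - \frac{1334}{2131} + \frac{47}{1169} = - \frac{1459289}{2491139}$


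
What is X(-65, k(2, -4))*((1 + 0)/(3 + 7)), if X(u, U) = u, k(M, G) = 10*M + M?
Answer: -13/2 ≈ -6.5000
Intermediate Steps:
k(M, G) = 11*M
X(-65, k(2, -4))*((1 + 0)/(3 + 7)) = -65*(1 + 0)/(3 + 7) = -65/10 = -65*⅒ = -13/2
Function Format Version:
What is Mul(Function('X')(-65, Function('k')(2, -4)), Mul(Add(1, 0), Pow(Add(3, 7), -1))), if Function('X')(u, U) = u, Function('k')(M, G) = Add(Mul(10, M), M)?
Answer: Rational(-13, 2) ≈ -6.5000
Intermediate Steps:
Function('k')(M, G) = Mul(11, M)
Mul(Function('X')(-65, Function('k')(2, -4)), Mul(Add(1, 0), Pow(Add(3, 7), -1))) = Mul(-65, Mul(Add(1, 0), Pow(Add(3, 7), -1))) = Mul(-65, Mul(1, Pow(10, -1))) = Mul(-65, Mul(1, Rational(1, 10))) = Mul(-65, Rational(1, 10)) = Rational(-13, 2)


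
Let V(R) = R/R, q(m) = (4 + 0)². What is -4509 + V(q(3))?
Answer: -4508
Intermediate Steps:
q(m) = 16 (q(m) = 4² = 16)
V(R) = 1
-4509 + V(q(3)) = -4509 + 1 = -4508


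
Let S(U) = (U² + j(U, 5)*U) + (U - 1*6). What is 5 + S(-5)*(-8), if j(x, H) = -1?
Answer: -147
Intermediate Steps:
S(U) = -6 + U² (S(U) = (U² - U) + (U - 1*6) = (U² - U) + (U - 6) = (U² - U) + (-6 + U) = -6 + U²)
5 + S(-5)*(-8) = 5 + (-6 + (-5)²)*(-8) = 5 + (-6 + 25)*(-8) = 5 + 19*(-8) = 5 - 152 = -147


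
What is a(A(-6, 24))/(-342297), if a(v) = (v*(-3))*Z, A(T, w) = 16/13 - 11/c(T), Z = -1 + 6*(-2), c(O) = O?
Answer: -239/684594 ≈ -0.00034911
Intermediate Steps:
Z = -13 (Z = -1 - 12 = -13)
A(T, w) = 16/13 - 11/T
a(v) = 39*v (a(v) = (v*(-3))*(-13) = -3*v*(-13) = 39*v)
a(A(-6, 24))/(-342297) = (39*(16/13 - 11/(-6)))/(-342297) = (39*(16/13 - 11*(-⅙)))*(-1/342297) = (39*(16/13 + 11/6))*(-1/342297) = (39*(239/78))*(-1/342297) = (239/2)*(-1/342297) = -239/684594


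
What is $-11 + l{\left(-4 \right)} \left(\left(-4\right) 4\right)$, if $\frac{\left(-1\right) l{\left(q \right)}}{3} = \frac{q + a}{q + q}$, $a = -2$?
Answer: $25$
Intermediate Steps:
$l{\left(q \right)} = - \frac{3 \left(-2 + q\right)}{2 q}$ ($l{\left(q \right)} = - 3 \frac{q - 2}{q + q} = - 3 \frac{-2 + q}{2 q} = - \frac{3 \left(-2 + q\right)}{2 q}$)
$-11 + l{\left(-4 \right)} \left(\left(-4\right) 4\right) = -11 + \left(- \frac{3}{2} + \frac{3}{-4}\right) \left(\left(-4\right) 4\right) = -11 + \left(- \frac{3}{2} + 3 \left(- \frac{1}{4}\right)\right) \left(-16\right) = -11 + \left(- \frac{3}{2} - \frac{3}{4}\right) \left(-16\right) = -11 - -36 = -11 + 36 = 25$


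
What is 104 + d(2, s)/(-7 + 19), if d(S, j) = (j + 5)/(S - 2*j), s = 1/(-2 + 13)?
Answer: 3127/30 ≈ 104.23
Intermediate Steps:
s = 1/11 ≈ 0.090909
d(S, j) = (5 + j)/(S - 2*j)
104 + d(2, s)/(-7 + 19) = 104 + ((5 + 1/11)/(2 - 2*1/11))/(-7 + 19) = 104 + ((56/11)/(2 - 2/11))/12 = 104 + ((56/11)/(20/11))*(1/12) = 104 + ((11/20)*(56/11))*(1/12) = 104 + (14/5)*(1/12) = 104 + 7/30 = 3127/30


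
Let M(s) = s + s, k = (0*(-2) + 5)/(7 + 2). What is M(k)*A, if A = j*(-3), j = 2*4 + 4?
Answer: -40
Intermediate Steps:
k = 5/9 (k = (0 + 5)/9 = 5*(⅑) = 5/9 ≈ 0.55556)
M(s) = 2*s
j = 12 (j = 8 + 4 = 12)
A = -36 (A = 12*(-3) = -36)
M(k)*A = (2*(5/9))*(-36) = (10/9)*(-36) = -40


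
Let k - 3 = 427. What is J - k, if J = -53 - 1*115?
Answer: -598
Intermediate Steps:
J = -168 (J = -53 - 115 = -168)
k = 430 (k = 3 + 427 = 430)
J - k = -168 - 1*430 = -168 - 430 = -598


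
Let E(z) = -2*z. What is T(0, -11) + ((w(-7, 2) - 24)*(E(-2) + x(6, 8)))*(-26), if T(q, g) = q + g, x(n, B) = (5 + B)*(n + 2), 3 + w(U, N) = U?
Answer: 95461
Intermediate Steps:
w(U, N) = -3 + U
x(n, B) = (2 + n)*(5 + B) (x(n, B) = (5 + B)*(2 + n) = (2 + n)*(5 + B))
T(q, g) = g + q
T(0, -11) + ((w(-7, 2) - 24)*(E(-2) + x(6, 8)))*(-26) = (-11 + 0) + (((-3 - 7) - 24)*(-2*(-2) + (10 + 2*8 + 5*6 + 8*6)))*(-26) = -11 + ((-10 - 24)*(4 + (10 + 16 + 30 + 48)))*(-26) = -11 - 34*(4 + 104)*(-26) = -11 - 34*108*(-26) = -11 - 3672*(-26) = -11 + 95472 = 95461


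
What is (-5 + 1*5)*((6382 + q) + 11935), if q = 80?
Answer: 0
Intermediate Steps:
(-5 + 1*5)*((6382 + q) + 11935) = (-5 + 1*5)*((6382 + 80) + 11935) = (-5 + 5)*(6462 + 11935) = 0*18397 = 0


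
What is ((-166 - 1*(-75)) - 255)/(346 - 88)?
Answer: -173/129 ≈ -1.3411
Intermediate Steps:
((-166 - 1*(-75)) - 255)/(346 - 88) = ((-166 + 75) - 255)/258 = (-91 - 255)*(1/258) = -346*1/258 = -173/129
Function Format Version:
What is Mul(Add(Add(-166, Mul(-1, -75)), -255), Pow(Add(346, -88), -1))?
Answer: Rational(-173, 129) ≈ -1.3411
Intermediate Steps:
Mul(Add(Add(-166, Mul(-1, -75)), -255), Pow(Add(346, -88), -1)) = Mul(Add(Add(-166, 75), -255), Pow(258, -1)) = Mul(Add(-91, -255), Rational(1, 258)) = Mul(-346, Rational(1, 258)) = Rational(-173, 129)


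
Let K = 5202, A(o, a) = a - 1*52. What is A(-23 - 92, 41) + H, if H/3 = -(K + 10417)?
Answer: -46868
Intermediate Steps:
A(o, a) = -52 + a (A(o, a) = a - 52 = -52 + a)
H = -46857 (H = 3*(-(5202 + 10417)) = 3*(-1*15619) = 3*(-15619) = -46857)
A(-23 - 92, 41) + H = (-52 + 41) - 46857 = -11 - 46857 = -46868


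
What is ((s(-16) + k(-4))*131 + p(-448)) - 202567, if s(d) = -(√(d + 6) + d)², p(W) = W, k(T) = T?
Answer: -235765 + 4192*I*√10 ≈ -2.3577e+5 + 13256.0*I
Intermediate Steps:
s(d) = -(d + √(6 + d))² (s(d) = -(√(6 + d) + d)² = -(d + √(6 + d))²)
((s(-16) + k(-4))*131 + p(-448)) - 202567 = ((-(-16 + √(6 - 16))² - 4)*131 - 448) - 202567 = ((-(-16 + √(-10))² - 4)*131 - 448) - 202567 = ((-(-16 + I*√10)² - 4)*131 - 448) - 202567 = ((-4 - (-16 + I*√10)²)*131 - 448) - 202567 = ((-524 - 131*(-16 + I*√10)²) - 448) - 202567 = (-972 - 131*(-16 + I*√10)²) - 202567 = -203539 - 131*(-16 + I*√10)²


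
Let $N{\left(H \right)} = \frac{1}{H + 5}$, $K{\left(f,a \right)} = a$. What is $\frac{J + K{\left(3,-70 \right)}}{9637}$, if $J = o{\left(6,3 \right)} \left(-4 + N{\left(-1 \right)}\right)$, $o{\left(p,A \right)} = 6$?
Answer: $- \frac{185}{19274} \approx -0.0095984$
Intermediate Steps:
$N{\left(H \right)} = \frac{1}{5 + H}$
$J = - \frac{45}{2}$ ($J = 6 \left(-4 + \frac{1}{5 - 1}\right) = 6 \left(-4 + \frac{1}{4}\right) = 6 \left(- \frac{15}{4}\right) = - \frac{45}{2} \approx -22.5$)
$\frac{J + K{\left(3,-70 \right)}}{9637} = \frac{- \frac{45}{2} - 70}{9637} = \left(- \frac{185}{2}\right) \frac{1}{9637} = - \frac{185}{19274}$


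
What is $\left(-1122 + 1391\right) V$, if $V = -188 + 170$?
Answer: $-4842$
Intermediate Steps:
$V = -18$
$\left(-1122 + 1391\right) V = \left(-1122 + 1391\right) \left(-18\right) = 269 \left(-18\right) = -4842$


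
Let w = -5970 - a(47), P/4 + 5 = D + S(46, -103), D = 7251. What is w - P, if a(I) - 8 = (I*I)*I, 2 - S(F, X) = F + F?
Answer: -138425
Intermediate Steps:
S(F, X) = 2 - 2*F (S(F, X) = 2 - (F + F) = 2 - 2*F)
P = 28624 (P = -20 + 4*(7251 + (2 - 2*46)) = -20 + 4*(7251 + (2 - 92)) = -20 + 4*(7251 - 90) = -20 + 4*7161 = -20 + 28644 = 28624)
a(I) = 8 + I**3 (a(I) = 8 + (I*I)*I = 8 + I**2*I = 8 + I**3)
w = -109801 (w = -5970 - (8 + 47**3) = -5970 - (8 + 103823) = -5970 - 1*103831 = -5970 - 103831 = -109801)
w - P = -109801 - 1*28624 = -109801 - 28624 = -138425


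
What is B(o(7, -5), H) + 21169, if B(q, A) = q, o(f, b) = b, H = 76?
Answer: 21164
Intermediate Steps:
B(o(7, -5), H) + 21169 = -5 + 21169 = 21164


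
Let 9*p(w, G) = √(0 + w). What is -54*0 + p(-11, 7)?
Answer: I*√11/9 ≈ 0.36851*I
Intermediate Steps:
p(w, G) = √w/9 (p(w, G) = √(0 + w)/9 = √w/9)
-54*0 + p(-11, 7) = -54*0 + √(-11)/9 = 0 + (I*√11)/9 = 0 + I*√11/9 = I*√11/9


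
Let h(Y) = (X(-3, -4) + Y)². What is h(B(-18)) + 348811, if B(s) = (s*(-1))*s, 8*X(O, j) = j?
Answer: 1816445/4 ≈ 4.5411e+5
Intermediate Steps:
X(O, j) = j/8
B(s) = -s² (B(s) = (-s)*s = -s²)
h(Y) = (-½ + Y)² (h(Y) = ((⅛)*(-4) + Y)² = (-½ + Y)²)
h(B(-18)) + 348811 = (-1 + 2*(-1*(-18)²))²/4 + 348811 = (-1 + 2*(-1*324))²/4 + 348811 = (-1 + 2*(-324))²/4 + 348811 = (-1 - 648)²/4 + 348811 = (¼)*(-649)² + 348811 = (¼)*421201 + 348811 = 421201/4 + 348811 = 1816445/4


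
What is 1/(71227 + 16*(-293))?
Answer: 1/66539 ≈ 1.5029e-5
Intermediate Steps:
1/(71227 + 16*(-293)) = 1/(71227 - 4688) = 1/66539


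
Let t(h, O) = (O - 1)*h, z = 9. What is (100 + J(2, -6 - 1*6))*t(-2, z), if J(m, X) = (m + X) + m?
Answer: -1472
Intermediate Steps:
J(m, X) = X + 2*m (J(m, X) = (X + m) + m = X + 2*m)
t(h, O) = h*(-1 + O) (t(h, O) = (-1 + O)*h = h*(-1 + O))
(100 + J(2, -6 - 1*6))*t(-2, z) = (100 + ((-6 - 1*6) + 2*2))*(-2*(-1 + 9)) = (100 + ((-6 - 6) + 4))*(-2*8) = (100 + (-12 + 4))*(-16) = (100 - 8)*(-16) = 92*(-16) = -1472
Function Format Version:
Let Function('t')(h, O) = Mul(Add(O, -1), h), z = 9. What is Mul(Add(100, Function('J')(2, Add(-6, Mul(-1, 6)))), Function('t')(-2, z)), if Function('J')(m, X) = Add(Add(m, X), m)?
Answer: -1472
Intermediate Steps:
Function('J')(m, X) = Add(X, Mul(2, m)) (Function('J')(m, X) = Add(Add(X, m), m) = Add(X, Mul(2, m)))
Function('t')(h, O) = Mul(h, Add(-1, O)) (Function('t')(h, O) = Mul(Add(-1, O), h) = Mul(h, Add(-1, O)))
Mul(Add(100, Function('J')(2, Add(-6, Mul(-1, 6)))), Function('t')(-2, z)) = Mul(Add(100, Add(Add(-6, Mul(-1, 6)), Mul(2, 2))), Mul(-2, Add(-1, 9))) = Mul(Add(100, Add(Add(-6, -6), 4)), Mul(-2, 8)) = Mul(Add(100, Add(-12, 4)), -16) = Mul(Add(100, -8), -16) = Mul(92, -16) = -1472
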